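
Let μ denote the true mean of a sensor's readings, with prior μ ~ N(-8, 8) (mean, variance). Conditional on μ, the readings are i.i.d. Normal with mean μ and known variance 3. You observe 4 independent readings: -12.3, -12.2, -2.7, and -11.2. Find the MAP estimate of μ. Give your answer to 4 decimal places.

μ̂_MAP = -9.4629

n = 4; x̄ = ((-12.3) + (-12.2) + (-2.7) + (-11.2))/4 = -38.4/4 = -9.6.
For a Normal prior and Normal likelihood with known variance, the posterior is Normal; its mode equals its mean, the precision-weighted average.
Prior precision 1/σ₀² = 1/8 = 0.125; data precision n/σ² = 4/3.
μ̂ = (0.125·(-8) + (4/3)·(-9.6)) / (0.125 + 4/3) = (-13.8)/(35/24) = -1656/175 ≈ -9.4629.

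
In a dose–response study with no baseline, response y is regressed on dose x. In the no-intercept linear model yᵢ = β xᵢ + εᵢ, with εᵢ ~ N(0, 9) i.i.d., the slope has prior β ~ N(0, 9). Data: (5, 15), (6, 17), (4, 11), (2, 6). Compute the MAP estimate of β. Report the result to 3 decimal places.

log p(β | y) = −Σ(yᵢ − βxᵢ)²/(2·9) − β²/(2·9) + const.
Setting the derivative to zero: Σxᵢ(yᵢ − βxᵢ)/9 − β/9 = 0, so β = Σxᵢyᵢ / (Σxᵢ² + σ²/τ²).
Σxᵢyᵢ = 5·15 + 6·17 + 4·11 + 2·6 = 233; Σxᵢ² = 81; σ²/τ² = 1.
β̂_MAP = 233 / (81 + 1) = 233/82 ≈ 2.841.

β̂_MAP = 2.841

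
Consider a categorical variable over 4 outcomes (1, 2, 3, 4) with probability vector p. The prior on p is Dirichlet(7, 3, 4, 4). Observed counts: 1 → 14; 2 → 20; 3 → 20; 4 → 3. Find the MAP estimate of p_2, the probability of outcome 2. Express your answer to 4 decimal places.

The posterior is Dirichlet(αᵢ + nᵢ) = Dirichlet(21, 23, 24, 7).
For a Dirichlet(a₁,…,a_K) with all aᵢ > 1, the mode has j-th component (aⱼ − 1)/(Σaᵢ − K).
Here Σaᵢ = 75 and K = 4, so p_2 = (23 − 1)/(75 − 4) = 22/71 ≈ 0.3099.

MAP estimate: 0.3099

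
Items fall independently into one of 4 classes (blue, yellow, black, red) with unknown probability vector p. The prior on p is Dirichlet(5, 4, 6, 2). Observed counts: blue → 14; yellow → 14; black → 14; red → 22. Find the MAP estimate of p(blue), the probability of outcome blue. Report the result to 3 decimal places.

MAP estimate of p(blue) = 0.234

The posterior is Dirichlet(αᵢ + nᵢ) = Dirichlet(19, 18, 20, 24).
For a Dirichlet(a₁,…,a_K) with all aᵢ > 1, the mode has j-th component (aⱼ − 1)/(Σaᵢ − K).
Here Σaᵢ = 81 and K = 4, so p(blue) = (19 − 1)/(81 − 4) = 18/77 ≈ 0.234.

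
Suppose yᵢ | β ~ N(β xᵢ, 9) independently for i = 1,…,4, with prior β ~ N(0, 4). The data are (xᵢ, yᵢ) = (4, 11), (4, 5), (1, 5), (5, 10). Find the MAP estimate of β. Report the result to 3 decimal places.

log p(β | y) = −Σ(yᵢ − βxᵢ)²/(2·9) − β²/(2·4) + const.
Setting the derivative to zero: Σxᵢ(yᵢ − βxᵢ)/9 − β/4 = 0, so β = Σxᵢyᵢ / (Σxᵢ² + σ²/τ²).
Σxᵢyᵢ = 4·11 + 4·5 + 1·5 + 5·10 = 119; Σxᵢ² = 58; σ²/τ² = 2.25.
β̂_MAP = 119 / (58 + 2.25) = 119/60.25 ≈ 1.975.

β̂_MAP = 1.975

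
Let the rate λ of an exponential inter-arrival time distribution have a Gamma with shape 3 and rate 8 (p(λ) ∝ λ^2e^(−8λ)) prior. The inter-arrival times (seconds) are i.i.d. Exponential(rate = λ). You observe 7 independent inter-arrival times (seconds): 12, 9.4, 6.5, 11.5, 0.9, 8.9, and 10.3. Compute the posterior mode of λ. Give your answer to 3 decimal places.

The Exponential(rate=λ) likelihood is ∝ λ^n e^(−λΣtᵢ). Here n = 7 and Σtᵢ = 12 + 9.4 + 6.5 + 11.5 + 0.9 + 8.9 + 10.3 = 59.5.
Posterior ∝ λ^2e^(−8λ) · λ^7e^(−59.5λ) = λ^9e^(−67.5λ), i.e. Gamma(10, 67.5).
Mode = (a−1)/b = 9/67.5 ≈ 0.133.

λ̂_MAP = 0.133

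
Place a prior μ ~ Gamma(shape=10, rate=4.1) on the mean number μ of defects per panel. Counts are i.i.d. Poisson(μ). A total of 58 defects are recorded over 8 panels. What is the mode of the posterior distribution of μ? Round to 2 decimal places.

Σxᵢ = 58, n = 8.
Posterior ∝ μ^9e^(−4.1μ) · μ^58e^(−8μ) = μ^67e^(−12.1μ), i.e. Gamma(shape=68, rate=12.1).
The mode of a Gamma(a, b) with a ≥ 1 (shape–rate) is (a−1)/b = 67/12.1 ≈ 5.54.

μ̂_MAP = 5.54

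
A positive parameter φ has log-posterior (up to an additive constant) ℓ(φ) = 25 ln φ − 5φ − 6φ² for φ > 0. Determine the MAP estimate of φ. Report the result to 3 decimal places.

φ̂_MAP = 1.250

ℓ'(φ) = 25/φ − 5 − 12φ. Setting this to zero and multiplying by φ: 12φ² + 5φ − 25 = 0.
φ = (−5 + √(5² + 4·12·25)) / (2·12) = (−5 + √1225) / 24 = (−5 + 35)/24 = 5/4.
ℓ''(φ) = −25/φ² − 12 < 0, confirming a maximum.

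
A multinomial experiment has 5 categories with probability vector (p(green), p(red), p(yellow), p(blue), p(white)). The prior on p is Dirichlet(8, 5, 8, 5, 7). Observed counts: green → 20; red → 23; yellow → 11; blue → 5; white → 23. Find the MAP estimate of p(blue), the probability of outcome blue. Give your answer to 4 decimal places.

The posterior is Dirichlet(αᵢ + nᵢ) = Dirichlet(28, 28, 19, 10, 30).
For a Dirichlet(a₁,…,a_K) with all aᵢ > 1, the mode has j-th component (aⱼ − 1)/(Σaᵢ − K).
Here Σaᵢ = 115 and K = 5, so p(blue) = (10 − 1)/(115 − 5) = 9/110 ≈ 0.0818.

MAP estimate of p(blue) = 0.0818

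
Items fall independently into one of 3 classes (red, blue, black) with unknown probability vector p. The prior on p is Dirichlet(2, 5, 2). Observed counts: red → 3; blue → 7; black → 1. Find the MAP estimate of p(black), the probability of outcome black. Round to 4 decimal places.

MAP estimate of p(black) = 0.1176

The posterior is Dirichlet(αᵢ + nᵢ) = Dirichlet(5, 12, 3).
For a Dirichlet(a₁,…,a_K) with all aᵢ > 1, the mode has j-th component (aⱼ − 1)/(Σaᵢ − K).
Here Σaᵢ = 20 and K = 3, so p(black) = (3 − 1)/(20 − 3) = 2/17 ≈ 0.1176.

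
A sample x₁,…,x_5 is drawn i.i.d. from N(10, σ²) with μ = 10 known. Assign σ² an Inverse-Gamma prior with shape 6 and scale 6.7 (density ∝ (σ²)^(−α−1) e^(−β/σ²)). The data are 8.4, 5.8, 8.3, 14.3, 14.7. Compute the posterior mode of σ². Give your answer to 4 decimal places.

Sum of squared deviations about the known mean: SS = (8.4−10)² + (5.8−10)² + (8.3−10)² + (14.3−10)² + (14.7−10)² = 63.67.
The Normal likelihood contributes (σ²)^(−n/2) exp(−SS/(2σ²)), so the posterior is Inverse-Gamma(α + n/2, β + SS/2) = Inverse-Gamma(8.5, 38.535).
The mode of Inverse-Gamma(a, b) is b/(a+1) = 38.535/9.5 ≈ 4.0563.

σ̂²_MAP = 4.0563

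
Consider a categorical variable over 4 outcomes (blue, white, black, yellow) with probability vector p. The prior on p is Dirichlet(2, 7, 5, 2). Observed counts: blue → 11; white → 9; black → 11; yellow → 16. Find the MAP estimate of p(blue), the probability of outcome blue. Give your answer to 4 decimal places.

The posterior is Dirichlet(αᵢ + nᵢ) = Dirichlet(13, 16, 16, 18).
For a Dirichlet(a₁,…,a_K) with all aᵢ > 1, the mode has j-th component (aⱼ − 1)/(Σaᵢ − K).
Here Σaᵢ = 63 and K = 4, so p(blue) = (13 − 1)/(63 − 4) = 12/59 ≈ 0.2034.

MAP estimate of p(blue) = 0.2034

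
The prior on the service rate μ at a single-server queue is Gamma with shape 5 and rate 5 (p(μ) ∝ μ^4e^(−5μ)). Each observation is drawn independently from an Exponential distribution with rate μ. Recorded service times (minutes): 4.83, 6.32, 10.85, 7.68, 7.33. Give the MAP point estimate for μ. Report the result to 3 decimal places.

μ̂_MAP = 0.214

The Exponential(rate=μ) likelihood is ∝ μ^n e^(−μΣtᵢ). Here n = 5 and Σtᵢ = 4.83 + 6.32 + 10.85 + 7.68 + 7.33 = 37.01.
Posterior ∝ μ^4e^(−5μ) · μ^5e^(−37.01μ) = μ^9e^(−42.01μ), i.e. Gamma(10, 42.01).
Mode = (a−1)/b = 9/42.01 ≈ 0.214.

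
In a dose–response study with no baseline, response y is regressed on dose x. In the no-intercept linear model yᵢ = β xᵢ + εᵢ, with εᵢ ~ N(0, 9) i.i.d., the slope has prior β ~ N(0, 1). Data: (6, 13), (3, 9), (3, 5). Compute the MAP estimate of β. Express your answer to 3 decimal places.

log p(β | y) = −Σ(yᵢ − βxᵢ)²/(2·9) − β²/(2·1) + const.
Setting the derivative to zero: Σxᵢ(yᵢ − βxᵢ)/9 − β/1 = 0, so β = Σxᵢyᵢ / (Σxᵢ² + σ²/τ²).
Σxᵢyᵢ = 6·13 + 3·9 + 3·5 = 120; Σxᵢ² = 54; σ²/τ² = 9.
β̂_MAP = 120 / (54 + 9) = 120/63 ≈ 1.905.

β̂_MAP = 1.905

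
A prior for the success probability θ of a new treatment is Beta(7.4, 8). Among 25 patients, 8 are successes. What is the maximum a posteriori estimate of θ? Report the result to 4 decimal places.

θ̂_MAP = 0.3750

Prior: Beta(7.4, 8).
Data: 8 successes in 25 trials. The binomial likelihood contributes θ^8(1−θ)^17, so the posterior is Beta(7.4+8, 8+17) = Beta(15.4, 25).
For Beta(a, b) with a, b > 1 the mode is (a−1)/(a+b−2) = 14.4/38.4 ≈ 0.3750.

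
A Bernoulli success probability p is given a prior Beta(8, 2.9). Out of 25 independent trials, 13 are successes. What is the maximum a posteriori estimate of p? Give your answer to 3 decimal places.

Prior: Beta(8, 2.9).
Data: 13 successes in 25 trials. The binomial likelihood contributes p^13(1−p)^12, so the posterior is Beta(8+13, 2.9+12) = Beta(21, 14.9).
For Beta(a, b) with a, b > 1 the mode is (a−1)/(a+b−2) = 20/33.9 ≈ 0.590.

p̂_MAP = 0.590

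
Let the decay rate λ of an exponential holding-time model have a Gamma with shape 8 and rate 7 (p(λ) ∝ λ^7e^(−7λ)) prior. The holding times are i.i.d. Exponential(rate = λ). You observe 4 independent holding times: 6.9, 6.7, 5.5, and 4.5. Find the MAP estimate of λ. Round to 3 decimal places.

The Exponential(rate=λ) likelihood is ∝ λ^n e^(−λΣtᵢ). Here n = 4 and Σtᵢ = 6.9 + 6.7 + 5.5 + 4.5 = 23.6.
Posterior ∝ λ^7e^(−7λ) · λ^4e^(−23.6λ) = λ^11e^(−30.6λ), i.e. Gamma(12, 30.6).
Mode = (a−1)/b = 11/30.6 ≈ 0.359.

λ̂_MAP = 0.359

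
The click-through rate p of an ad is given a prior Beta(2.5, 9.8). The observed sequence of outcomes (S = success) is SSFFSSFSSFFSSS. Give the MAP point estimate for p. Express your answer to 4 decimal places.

Prior: Beta(2.5, 9.8).
Data: 9 successes in 14 trials (from the sequence). The binomial likelihood contributes p^9(1−p)^5, so the posterior is Beta(2.5+9, 9.8+5) = Beta(11.5, 14.8).
For Beta(a, b) with a, b > 1 the mode is (a−1)/(a+b−2) = 10.5/24.3 ≈ 0.4321.

p̂_MAP = 0.4321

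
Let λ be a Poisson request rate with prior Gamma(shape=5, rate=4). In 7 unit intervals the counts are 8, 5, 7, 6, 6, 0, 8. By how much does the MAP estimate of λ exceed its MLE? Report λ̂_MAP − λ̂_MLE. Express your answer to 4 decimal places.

Σxᵢ = 40. Posterior is Gamma(45, 11); MAP = (45−1)/11 = 44/11 ≈ 4.00000.
MLE = x̄ = 40/7 ≈ 5.71429.
Difference = 44/11 − 40/7 = -12/7 ≈ -1.7143.

MAP − MLE = -1.7143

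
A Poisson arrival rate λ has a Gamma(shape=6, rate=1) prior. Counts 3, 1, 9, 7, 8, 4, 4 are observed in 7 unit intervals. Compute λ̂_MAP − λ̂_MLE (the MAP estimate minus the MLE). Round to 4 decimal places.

MAP − MLE = -0.0179

Σxᵢ = 36. Posterior is Gamma(42, 8); MAP = (42−1)/8 = 41/8 ≈ 5.12500.
MLE = x̄ = 36/7 ≈ 5.14286.
Difference = 41/8 − 36/7 = -1/56 ≈ -0.0179.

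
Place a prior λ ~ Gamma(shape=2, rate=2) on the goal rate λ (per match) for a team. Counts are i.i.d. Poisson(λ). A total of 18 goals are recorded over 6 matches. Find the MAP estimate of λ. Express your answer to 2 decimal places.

λ̂_MAP = 2.38

Σxᵢ = 18, n = 6.
Posterior ∝ λe^(−2λ) · λ^18e^(−6λ) = λ^19e^(−8λ), i.e. Gamma(shape=20, rate=8).
The mode of a Gamma(a, b) with a ≥ 1 (shape–rate) is (a−1)/b = 19/8 ≈ 2.38.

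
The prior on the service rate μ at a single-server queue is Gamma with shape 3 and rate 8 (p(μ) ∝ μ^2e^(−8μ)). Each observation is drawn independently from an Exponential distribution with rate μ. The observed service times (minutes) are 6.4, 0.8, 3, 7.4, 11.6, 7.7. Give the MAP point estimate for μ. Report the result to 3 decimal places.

The Exponential(rate=μ) likelihood is ∝ μ^n e^(−μΣtᵢ). Here n = 6 and Σtᵢ = 6.4 + 0.8 + 3 + 7.4 + 11.6 + 7.7 = 36.9.
Posterior ∝ μ^2e^(−8μ) · μ^6e^(−36.9μ) = μ^8e^(−44.9μ), i.e. Gamma(9, 44.9).
Mode = (a−1)/b = 8/44.9 ≈ 0.178.

μ̂_MAP = 0.178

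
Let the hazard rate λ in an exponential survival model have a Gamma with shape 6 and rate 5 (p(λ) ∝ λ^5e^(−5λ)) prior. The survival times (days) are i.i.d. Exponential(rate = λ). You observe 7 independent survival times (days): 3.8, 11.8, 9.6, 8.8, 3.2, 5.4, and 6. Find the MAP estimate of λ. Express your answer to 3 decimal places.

λ̂_MAP = 0.224

The Exponential(rate=λ) likelihood is ∝ λ^n e^(−λΣtᵢ). Here n = 7 and Σtᵢ = 3.8 + 11.8 + 9.6 + 8.8 + 3.2 + 5.4 + 6 = 48.6.
Posterior ∝ λ^5e^(−5λ) · λ^7e^(−48.6λ) = λ^12e^(−53.6λ), i.e. Gamma(13, 53.6).
Mode = (a−1)/b = 12/53.6 ≈ 0.224.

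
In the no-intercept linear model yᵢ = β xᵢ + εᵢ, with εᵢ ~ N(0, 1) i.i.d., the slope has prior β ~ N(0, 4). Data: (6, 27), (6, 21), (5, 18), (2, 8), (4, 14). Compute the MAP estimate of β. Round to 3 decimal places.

log p(β | y) = −Σ(yᵢ − βxᵢ)²/(2·1) − β²/(2·4) + const.
Setting the derivative to zero: Σxᵢ(yᵢ − βxᵢ)/1 − β/4 = 0, so β = Σxᵢyᵢ / (Σxᵢ² + σ²/τ²).
Σxᵢyᵢ = 6·27 + 6·21 + 5·18 + 2·8 + 4·14 = 450; Σxᵢ² = 117; σ²/τ² = 0.25.
β̂_MAP = 450 / (117 + 0.25) = 450/117.25 ≈ 3.838.

β̂_MAP = 3.838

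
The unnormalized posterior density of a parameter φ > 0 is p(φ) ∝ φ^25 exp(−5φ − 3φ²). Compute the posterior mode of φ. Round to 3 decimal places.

φ̂_MAP = 1.667

ℓ'(φ) = 25/φ − 5 − 6φ. Setting this to zero and multiplying by φ: 6φ² + 5φ − 25 = 0.
φ = (−5 + √(5² + 4·6·25)) / (2·6) = (−5 + √625) / 12 = (−5 + 25)/12 = 5/3.
ℓ''(φ) = −25/φ² − 6 < 0, confirming a maximum.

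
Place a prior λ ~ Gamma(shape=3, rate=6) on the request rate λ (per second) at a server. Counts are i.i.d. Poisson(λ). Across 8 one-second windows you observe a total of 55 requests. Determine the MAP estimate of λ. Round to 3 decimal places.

Σxᵢ = 55, n = 8.
Posterior ∝ λ^2e^(−6λ) · λ^55e^(−8λ) = λ^57e^(−14λ), i.e. Gamma(shape=58, rate=14).
The mode of a Gamma(a, b) with a ≥ 1 (shape–rate) is (a−1)/b = 57/14 ≈ 4.071.

λ̂_MAP = 4.071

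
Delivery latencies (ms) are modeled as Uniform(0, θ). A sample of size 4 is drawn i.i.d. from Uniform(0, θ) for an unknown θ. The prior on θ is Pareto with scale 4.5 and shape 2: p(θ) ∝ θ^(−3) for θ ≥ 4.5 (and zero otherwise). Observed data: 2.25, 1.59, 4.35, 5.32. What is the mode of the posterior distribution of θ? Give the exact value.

The Uniform(0, θ) likelihood is θ^(−n) for θ ≥ max(xᵢ), zero otherwise. Here max(xᵢ) = 5.32.
Posterior ∝ θ^(−3) · θ^(−4) = θ^(−7) on θ ≥ max(4.5, 5.32) = 5.32.
This density is strictly decreasing in θ, so the posterior mode lies at the lower boundary of the support.

θ̂_MAP = 5.32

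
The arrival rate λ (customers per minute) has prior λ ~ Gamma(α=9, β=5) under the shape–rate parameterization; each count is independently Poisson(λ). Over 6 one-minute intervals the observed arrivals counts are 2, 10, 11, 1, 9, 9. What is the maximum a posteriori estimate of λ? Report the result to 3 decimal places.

Σxᵢ = 2+10+11+1+9+9 = 42, with n = 6.
Posterior ∝ λ^8e^(−5λ) · λ^42e^(−6λ) = λ^50e^(−11λ), i.e. Gamma(shape=51, rate=11).
The mode of a Gamma(a, b) with a ≥ 1 (shape–rate) is (a−1)/b = 50/11 ≈ 4.545.

λ̂_MAP = 4.545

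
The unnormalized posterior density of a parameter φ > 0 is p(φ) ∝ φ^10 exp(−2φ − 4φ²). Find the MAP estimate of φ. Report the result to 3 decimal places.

ℓ'(φ) = 10/φ − 2 − 8φ. Setting this to zero and multiplying by φ: 8φ² + 2φ − 10 = 0.
φ = (−2 + √(2² + 4·8·10)) / (2·8) = (−2 + √324) / 16 = (−2 + 18)/16 = 1.
ℓ''(φ) = −10/φ² − 8 < 0, confirming a maximum.

φ̂_MAP = 1.000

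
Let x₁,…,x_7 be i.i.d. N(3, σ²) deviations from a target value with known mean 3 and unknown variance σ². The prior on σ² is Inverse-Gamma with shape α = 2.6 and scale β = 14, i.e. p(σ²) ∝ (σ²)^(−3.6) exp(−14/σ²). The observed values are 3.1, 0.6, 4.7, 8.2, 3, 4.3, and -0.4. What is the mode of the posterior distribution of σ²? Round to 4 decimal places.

σ̂²_MAP = 5.4190

Sum of squared deviations about the known mean: SS = (3.1−3)² + (0.6−3)² + (4.7−3)² + (8.2−3)² + (3−3)² + (4.3−3)² + (-0.4−3)² = 48.95.
The Normal likelihood contributes (σ²)^(−n/2) exp(−SS/(2σ²)), so the posterior is Inverse-Gamma(α + n/2, β + SS/2) = Inverse-Gamma(6.1, 38.475).
The mode of Inverse-Gamma(a, b) is b/(a+1) = 38.475/7.1 ≈ 5.4190.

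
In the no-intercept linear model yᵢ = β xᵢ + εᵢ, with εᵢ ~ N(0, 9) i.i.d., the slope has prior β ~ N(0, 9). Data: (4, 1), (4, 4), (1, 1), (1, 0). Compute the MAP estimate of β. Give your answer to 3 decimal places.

β̂_MAP = 0.600

log p(β | y) = −Σ(yᵢ − βxᵢ)²/(2·9) − β²/(2·9) + const.
Setting the derivative to zero: Σxᵢ(yᵢ − βxᵢ)/9 − β/9 = 0, so β = Σxᵢyᵢ / (Σxᵢ² + σ²/τ²).
Σxᵢyᵢ = 4·1 + 4·4 + 1·1 + 1·0 = 21; Σxᵢ² = 34; σ²/τ² = 1.
β̂_MAP = 21 / (34 + 1) = 21/35 ≈ 0.600.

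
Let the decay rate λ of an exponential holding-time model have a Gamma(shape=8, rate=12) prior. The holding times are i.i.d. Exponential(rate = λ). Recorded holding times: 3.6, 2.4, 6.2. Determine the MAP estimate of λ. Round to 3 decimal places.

The Exponential(rate=λ) likelihood is ∝ λ^n e^(−λΣtᵢ). Here n = 3 and Σtᵢ = 3.6 + 2.4 + 6.2 = 12.2.
Posterior ∝ λ^7e^(−12λ) · λ^3e^(−12.2λ) = λ^10e^(−24.2λ), i.e. Gamma(11, 24.2).
Mode = (a−1)/b = 10/24.2 ≈ 0.413.

λ̂_MAP = 0.413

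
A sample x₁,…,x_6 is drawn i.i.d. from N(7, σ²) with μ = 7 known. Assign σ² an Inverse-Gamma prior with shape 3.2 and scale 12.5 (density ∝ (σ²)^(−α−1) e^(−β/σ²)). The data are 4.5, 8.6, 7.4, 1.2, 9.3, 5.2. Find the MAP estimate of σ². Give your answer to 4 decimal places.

Sum of squared deviations about the known mean: SS = (4.5−7)² + (8.6−7)² + (7.4−7)² + (1.2−7)² + (9.3−7)² + (5.2−7)² = 51.14.
The Normal likelihood contributes (σ²)^(−n/2) exp(−SS/(2σ²)), so the posterior is Inverse-Gamma(α + n/2, β + SS/2) = Inverse-Gamma(6.2, 38.07).
The mode of Inverse-Gamma(a, b) is b/(a+1) = 38.07/7.2 ≈ 5.2875.

σ̂²_MAP = 5.2875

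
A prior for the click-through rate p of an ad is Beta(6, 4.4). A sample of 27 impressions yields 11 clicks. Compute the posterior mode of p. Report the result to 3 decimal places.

p̂_MAP = 0.452

Prior: Beta(6, 4.4).
Data: 11 successes in 27 trials. The binomial likelihood contributes p^11(1−p)^16, so the posterior is Beta(6+11, 4.4+16) = Beta(17, 20.4).
For Beta(a, b) with a, b > 1 the mode is (a−1)/(a+b−2) = 16/35.4 ≈ 0.452.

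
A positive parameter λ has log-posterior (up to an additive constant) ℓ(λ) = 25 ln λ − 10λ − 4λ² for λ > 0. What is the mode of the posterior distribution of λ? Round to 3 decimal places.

λ̂_MAP = 1.250

ℓ'(λ) = 25/λ − 10 − 8λ. Setting this to zero and multiplying by λ: 8λ² + 10λ − 25 = 0.
λ = (−10 + √(10² + 4·8·25)) / (2·8) = (−10 + √900) / 16 = (−10 + 30)/16 = 5/4.
ℓ''(λ) = −25/λ² − 8 < 0, confirming a maximum.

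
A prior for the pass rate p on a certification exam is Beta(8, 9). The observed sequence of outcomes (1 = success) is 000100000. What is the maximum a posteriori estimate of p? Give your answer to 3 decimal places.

p̂_MAP = 0.333

Prior: Beta(8, 9).
Data: 1 success in 9 trials (from the sequence). The binomial likelihood contributes p(1−p)^8, so the posterior is Beta(8+1, 9+8) = Beta(9, 17).
For Beta(a, b) with a, b > 1 the mode is (a−1)/(a+b−2) = 8/24 ≈ 0.333.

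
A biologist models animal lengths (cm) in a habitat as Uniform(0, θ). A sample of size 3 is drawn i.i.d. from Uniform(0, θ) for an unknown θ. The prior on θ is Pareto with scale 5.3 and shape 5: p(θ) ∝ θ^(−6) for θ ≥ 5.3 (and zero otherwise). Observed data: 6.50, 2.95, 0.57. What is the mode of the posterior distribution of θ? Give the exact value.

The Uniform(0, θ) likelihood is θ^(−n) for θ ≥ max(xᵢ), zero otherwise. Here max(xᵢ) = 6.50.
Posterior ∝ θ^(−6) · θ^(−3) = θ^(−9) on θ ≥ max(5.3, 6.50) = 6.50.
This density is strictly decreasing in θ, so the posterior mode lies at the lower boundary of the support.

θ̂_MAP = 6.50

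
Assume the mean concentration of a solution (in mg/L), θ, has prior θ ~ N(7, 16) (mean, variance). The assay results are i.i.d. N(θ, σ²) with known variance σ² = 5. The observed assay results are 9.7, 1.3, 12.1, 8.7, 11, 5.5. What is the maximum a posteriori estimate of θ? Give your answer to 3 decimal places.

n = 6; x̄ = (9.7 + 1.3 + 12.1 + 8.7 + 11 + 5.5)/6 = 48.3/6 = 8.05.
For a Normal prior and Normal likelihood with known variance, the posterior is Normal; its mode equals its mean, the precision-weighted average.
Prior precision 1/σ₀² = 1/16 = 0.0625; data precision n/σ² = 6/5 = 1.2.
θ̂ = (0.0625·7 + 1.2·8.05) / (0.0625 + 1.2) = 10.0975/1.2625 = 4039/505 ≈ 7.998.

θ̂_MAP = 7.998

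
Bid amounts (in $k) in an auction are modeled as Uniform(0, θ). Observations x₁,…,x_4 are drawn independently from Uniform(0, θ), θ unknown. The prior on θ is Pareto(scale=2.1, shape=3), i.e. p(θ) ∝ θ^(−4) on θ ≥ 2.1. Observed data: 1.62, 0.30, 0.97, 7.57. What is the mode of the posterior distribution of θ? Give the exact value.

θ̂_MAP = 7.57

The Uniform(0, θ) likelihood is θ^(−n) for θ ≥ max(xᵢ), zero otherwise. Here max(xᵢ) = 7.57.
Posterior ∝ θ^(−4) · θ^(−4) = θ^(−8) on θ ≥ max(2.1, 7.57) = 7.57.
This density is strictly decreasing in θ, so the posterior mode lies at the lower boundary of the support.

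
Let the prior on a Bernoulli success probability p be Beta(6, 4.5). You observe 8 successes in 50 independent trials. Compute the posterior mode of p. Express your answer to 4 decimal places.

Prior: Beta(6, 4.5).
Data: 8 successes in 50 trials. The binomial likelihood contributes p^8(1−p)^42, so the posterior is Beta(6+8, 4.5+42) = Beta(14, 46.5).
For Beta(a, b) with a, b > 1 the mode is (a−1)/(a+b−2) = 13/58.5 ≈ 0.2222.

p̂_MAP = 0.2222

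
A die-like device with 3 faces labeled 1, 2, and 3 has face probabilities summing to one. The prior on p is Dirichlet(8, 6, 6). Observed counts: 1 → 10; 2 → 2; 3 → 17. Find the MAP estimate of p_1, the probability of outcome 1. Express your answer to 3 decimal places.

The posterior is Dirichlet(αᵢ + nᵢ) = Dirichlet(18, 8, 23).
For a Dirichlet(a₁,…,a_K) with all aᵢ > 1, the mode has j-th component (aⱼ − 1)/(Σaᵢ − K).
Here Σaᵢ = 49 and K = 3, so p_1 = (18 − 1)/(49 − 3) = 17/46 ≈ 0.370.

MAP estimate: 0.370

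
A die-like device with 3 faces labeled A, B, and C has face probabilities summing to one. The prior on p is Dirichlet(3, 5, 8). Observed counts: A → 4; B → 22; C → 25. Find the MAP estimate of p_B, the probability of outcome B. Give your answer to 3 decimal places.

MAP estimate of p_B = 0.406

The posterior is Dirichlet(αᵢ + nᵢ) = Dirichlet(7, 27, 33).
For a Dirichlet(a₁,…,a_K) with all aᵢ > 1, the mode has j-th component (aⱼ − 1)/(Σaᵢ − K).
Here Σaᵢ = 67 and K = 3, so p_B = (27 − 1)/(67 − 3) = 26/64 ≈ 0.406.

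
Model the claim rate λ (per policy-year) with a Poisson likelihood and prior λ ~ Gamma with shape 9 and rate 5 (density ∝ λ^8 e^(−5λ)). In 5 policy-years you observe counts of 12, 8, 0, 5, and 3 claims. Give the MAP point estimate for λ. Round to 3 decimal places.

λ̂_MAP = 3.600

Σxᵢ = 12+8+0+5+3 = 28, with n = 5.
Posterior ∝ λ^8e^(−5λ) · λ^28e^(−5λ) = λ^36e^(−10λ), i.e. Gamma(shape=37, rate=10).
The mode of a Gamma(a, b) with a ≥ 1 (shape–rate) is (a−1)/b = 36/10 ≈ 3.600.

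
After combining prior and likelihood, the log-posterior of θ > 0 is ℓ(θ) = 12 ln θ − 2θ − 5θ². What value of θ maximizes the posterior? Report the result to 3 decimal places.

θ̂_MAP = 1.000

ℓ'(θ) = 12/θ − 2 − 10θ. Setting this to zero and multiplying by θ: 10θ² + 2θ − 12 = 0.
θ = (−2 + √(2² + 4·10·12)) / (2·10) = (−2 + √484) / 20 = (−2 + 22)/20 = 1.
ℓ''(θ) = −12/θ² − 10 < 0, confirming a maximum.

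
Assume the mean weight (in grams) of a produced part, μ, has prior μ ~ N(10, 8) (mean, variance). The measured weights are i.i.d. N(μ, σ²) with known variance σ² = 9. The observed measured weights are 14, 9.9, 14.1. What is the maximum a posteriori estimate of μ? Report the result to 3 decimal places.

n = 3; x̄ = (14 + 9.9 + 14.1)/3 = 38/3 = 38/3 ≈ 12.6667.
For a Normal prior and Normal likelihood with known variance, the posterior is Normal; its mode equals its mean, the precision-weighted average.
Prior precision 1/σ₀² = 1/8 = 0.125; data precision n/σ² = 3/9 = 1/3.
μ̂ = (0.125·10 + (1/3)·(38/3)) / (0.125 + 1/3) = (197/36)/(11/24) = 394/33 ≈ 11.939.

μ̂_MAP = 11.939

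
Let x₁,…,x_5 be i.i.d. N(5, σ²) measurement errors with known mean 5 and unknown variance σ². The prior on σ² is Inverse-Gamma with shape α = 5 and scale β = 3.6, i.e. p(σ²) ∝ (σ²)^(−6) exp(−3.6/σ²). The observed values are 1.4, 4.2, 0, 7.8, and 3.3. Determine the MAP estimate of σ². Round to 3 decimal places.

σ̂²_MAP = 3.325

Sum of squared deviations about the known mean: SS = (1.4−5)² + (4.2−5)² + (0−5)² + (7.8−5)² + (3.3−5)² = 49.33.
The Normal likelihood contributes (σ²)^(−n/2) exp(−SS/(2σ²)), so the posterior is Inverse-Gamma(α + n/2, β + SS/2) = Inverse-Gamma(7.5, 28.265).
The mode of Inverse-Gamma(a, b) is b/(a+1) = 28.265/8.5 ≈ 3.325.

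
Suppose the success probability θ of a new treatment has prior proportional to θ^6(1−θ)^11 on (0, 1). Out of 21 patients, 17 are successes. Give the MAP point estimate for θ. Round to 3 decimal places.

The prior density ∝ θ^6(1−θ)^11 is the kernel of Beta(7, 12).
Data: 17 successes in 21 trials. The binomial likelihood contributes θ^17(1−θ)^4, so the posterior is Beta(7+17, 12+4) = Beta(24, 16).
For Beta(a, b) with a, b > 1 the mode is (a−1)/(a+b−2) = 23/38 ≈ 0.605.

θ̂_MAP = 0.605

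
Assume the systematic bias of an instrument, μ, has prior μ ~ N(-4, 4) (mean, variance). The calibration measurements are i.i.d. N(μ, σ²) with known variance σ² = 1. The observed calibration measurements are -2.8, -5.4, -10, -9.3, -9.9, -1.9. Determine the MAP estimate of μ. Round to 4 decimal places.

μ̂_MAP = -6.4480

n = 6; x̄ = ((-2.8) + (-5.4) + (-10) + (-9.3) + (-9.9) + (-1.9))/6 = -39.3/6 = -6.55.
For a Normal prior and Normal likelihood with known variance, the posterior is Normal; its mode equals its mean, the precision-weighted average.
Prior precision 1/σ₀² = 1/4 = 0.25; data precision n/σ² = 6/1 = 6.
μ̂ = (0.25·(-4) + 6·(-6.55)) / (0.25 + 6) = (-40.3)/6.25 = -6.4480.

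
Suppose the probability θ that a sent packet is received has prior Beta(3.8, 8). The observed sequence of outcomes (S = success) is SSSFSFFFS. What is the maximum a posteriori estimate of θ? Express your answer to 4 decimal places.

Prior: Beta(3.8, 8).
Data: 5 successes in 9 trials (from the sequence). The binomial likelihood contributes θ^5(1−θ)^4, so the posterior is Beta(3.8+5, 8+4) = Beta(8.8, 12).
For Beta(a, b) with a, b > 1 the mode is (a−1)/(a+b−2) = 7.8/18.8 ≈ 0.4149.

θ̂_MAP = 0.4149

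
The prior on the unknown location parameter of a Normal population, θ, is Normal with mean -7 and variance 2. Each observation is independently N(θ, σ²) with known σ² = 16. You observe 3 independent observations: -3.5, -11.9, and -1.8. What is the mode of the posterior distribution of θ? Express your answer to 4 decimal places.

n = 3; x̄ = ((-3.5) + (-11.9) + (-1.8))/3 = -17.2/3 = -86/15 ≈ -5.7333.
For a Normal prior and Normal likelihood with known variance, the posterior is Normal; its mode equals its mean, the precision-weighted average.
Prior precision 1/σ₀² = 1/2 = 0.5; data precision n/σ² = 3/16 = 0.1875.
θ̂ = (0.5·(-7) + 0.1875·(-86/15)) / (0.5 + 0.1875) = (-4.575)/0.6875 = -366/55 ≈ -6.6545.

θ̂_MAP = -6.6545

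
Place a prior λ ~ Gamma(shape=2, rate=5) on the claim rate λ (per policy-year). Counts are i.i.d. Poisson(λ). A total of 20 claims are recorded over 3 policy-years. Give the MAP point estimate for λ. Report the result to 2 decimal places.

λ̂_MAP = 2.63

Σxᵢ = 20, n = 3.
Posterior ∝ λe^(−5λ) · λ^20e^(−3λ) = λ^21e^(−8λ), i.e. Gamma(shape=22, rate=8).
The mode of a Gamma(a, b) with a ≥ 1 (shape–rate) is (a−1)/b = 21/8 ≈ 2.63.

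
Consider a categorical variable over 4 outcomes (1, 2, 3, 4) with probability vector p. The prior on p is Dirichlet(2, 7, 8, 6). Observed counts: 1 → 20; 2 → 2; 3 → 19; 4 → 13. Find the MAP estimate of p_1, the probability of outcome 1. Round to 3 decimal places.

The posterior is Dirichlet(αᵢ + nᵢ) = Dirichlet(22, 9, 27, 19).
For a Dirichlet(a₁,…,a_K) with all aᵢ > 1, the mode has j-th component (aⱼ − 1)/(Σaᵢ − K).
Here Σaᵢ = 77 and K = 4, so p_1 = (22 − 1)/(77 − 4) = 21/73 ≈ 0.288.

MAP estimate: 0.288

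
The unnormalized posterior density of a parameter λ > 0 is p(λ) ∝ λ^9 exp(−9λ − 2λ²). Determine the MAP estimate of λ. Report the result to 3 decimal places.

λ̂_MAP = 0.750

ℓ'(λ) = 9/λ − 9 − 4λ. Setting this to zero and multiplying by λ: 4λ² + 9λ − 9 = 0.
λ = (−9 + √(9² + 4·4·9)) / (2·4) = (−9 + √225) / 8 = (−9 + 15)/8 = 3/4.
ℓ''(λ) = −9/λ² − 4 < 0, confirming a maximum.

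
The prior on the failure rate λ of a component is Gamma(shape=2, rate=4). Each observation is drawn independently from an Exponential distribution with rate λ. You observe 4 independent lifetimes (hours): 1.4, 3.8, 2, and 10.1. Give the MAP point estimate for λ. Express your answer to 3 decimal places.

The Exponential(rate=λ) likelihood is ∝ λ^n e^(−λΣtᵢ). Here n = 4 and Σtᵢ = 1.4 + 3.8 + 2 + 10.1 = 17.3.
Posterior ∝ λe^(−4λ) · λ^4e^(−17.3λ) = λ^5e^(−21.3λ), i.e. Gamma(6, 21.3).
Mode = (a−1)/b = 5/21.3 ≈ 0.235.

λ̂_MAP = 0.235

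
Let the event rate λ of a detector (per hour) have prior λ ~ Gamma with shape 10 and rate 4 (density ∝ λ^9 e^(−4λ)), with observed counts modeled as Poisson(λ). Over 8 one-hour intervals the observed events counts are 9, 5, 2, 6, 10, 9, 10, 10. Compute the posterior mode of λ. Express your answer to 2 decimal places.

λ̂_MAP = 5.83

Σxᵢ = 9+5+2+6+10+9+10+10 = 61, with n = 8.
Posterior ∝ λ^9e^(−4λ) · λ^61e^(−8λ) = λ^70e^(−12λ), i.e. Gamma(shape=71, rate=12).
The mode of a Gamma(a, b) with a ≥ 1 (shape–rate) is (a−1)/b = 70/12 ≈ 5.83.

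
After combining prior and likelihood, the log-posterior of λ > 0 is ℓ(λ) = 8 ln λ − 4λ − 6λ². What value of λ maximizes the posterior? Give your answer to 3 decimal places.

λ̂_MAP = 0.667

ℓ'(λ) = 8/λ − 4 − 12λ. Setting this to zero and multiplying by λ: 12λ² + 4λ − 8 = 0.
λ = (−4 + √(4² + 4·12·8)) / (2·12) = (−4 + √400) / 24 = (−4 + 20)/24 = 2/3.
ℓ''(λ) = −8/λ² − 12 < 0, confirming a maximum.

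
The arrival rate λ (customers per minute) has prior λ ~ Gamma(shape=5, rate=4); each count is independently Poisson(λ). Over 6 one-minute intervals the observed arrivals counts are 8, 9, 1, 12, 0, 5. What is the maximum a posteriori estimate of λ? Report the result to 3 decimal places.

λ̂_MAP = 3.900

Σxᵢ = 8+9+1+12+0+5 = 35, with n = 6.
Posterior ∝ λ^4e^(−4λ) · λ^35e^(−6λ) = λ^39e^(−10λ), i.e. Gamma(shape=40, rate=10).
The mode of a Gamma(a, b) with a ≥ 1 (shape–rate) is (a−1)/b = 39/10 ≈ 3.900.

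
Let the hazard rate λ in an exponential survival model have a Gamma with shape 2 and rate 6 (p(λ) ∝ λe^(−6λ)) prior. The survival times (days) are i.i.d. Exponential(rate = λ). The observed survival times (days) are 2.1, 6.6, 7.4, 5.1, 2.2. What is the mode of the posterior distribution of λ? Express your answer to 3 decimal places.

λ̂_MAP = 0.204

The Exponential(rate=λ) likelihood is ∝ λ^n e^(−λΣtᵢ). Here n = 5 and Σtᵢ = 2.1 + 6.6 + 7.4 + 5.1 + 2.2 = 23.4.
Posterior ∝ λe^(−6λ) · λ^5e^(−23.4λ) = λ^6e^(−29.4λ), i.e. Gamma(7, 29.4).
Mode = (a−1)/b = 6/29.4 ≈ 0.204.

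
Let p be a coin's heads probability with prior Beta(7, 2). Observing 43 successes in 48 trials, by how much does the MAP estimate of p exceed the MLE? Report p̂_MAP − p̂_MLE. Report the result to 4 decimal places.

Posterior is Beta(50, 7); MAP = (50−1)/(57−2) = 49/55 ≈ 0.89091.
MLE ignores the prior: p̂_MLE = k/n = 43/48 ≈ 0.89583.
Difference = 49/55 − 43/48 = -13/2640 ≈ -0.0049.

MAP − MLE = -0.0049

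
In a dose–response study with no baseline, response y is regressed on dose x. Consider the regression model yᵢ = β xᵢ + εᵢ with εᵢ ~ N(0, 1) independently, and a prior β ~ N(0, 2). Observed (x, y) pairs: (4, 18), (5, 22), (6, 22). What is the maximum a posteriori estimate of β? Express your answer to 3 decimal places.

β̂_MAP = 4.052

log p(β | y) = −Σ(yᵢ − βxᵢ)²/(2·1) − β²/(2·2) + const.
Setting the derivative to zero: Σxᵢ(yᵢ − βxᵢ)/1 − β/2 = 0, so β = Σxᵢyᵢ / (Σxᵢ² + σ²/τ²).
Σxᵢyᵢ = 4·18 + 5·22 + 6·22 = 314; Σxᵢ² = 77; σ²/τ² = 0.5.
β̂_MAP = 314 / (77 + 0.5) = 314/77.5 ≈ 4.052.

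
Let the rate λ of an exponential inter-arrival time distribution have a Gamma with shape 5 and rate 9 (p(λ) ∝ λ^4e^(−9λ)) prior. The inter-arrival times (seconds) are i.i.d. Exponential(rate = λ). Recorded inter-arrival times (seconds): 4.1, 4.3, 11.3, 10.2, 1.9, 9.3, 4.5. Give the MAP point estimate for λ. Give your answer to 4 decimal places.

The Exponential(rate=λ) likelihood is ∝ λ^n e^(−λΣtᵢ). Here n = 7 and Σtᵢ = 4.1 + 4.3 + 11.3 + 10.2 + 1.9 + 9.3 + 4.5 = 45.6.
Posterior ∝ λ^4e^(−9λ) · λ^7e^(−45.6λ) = λ^11e^(−54.6λ), i.e. Gamma(12, 54.6).
Mode = (a−1)/b = 11/54.6 ≈ 0.2015.

λ̂_MAP = 0.2015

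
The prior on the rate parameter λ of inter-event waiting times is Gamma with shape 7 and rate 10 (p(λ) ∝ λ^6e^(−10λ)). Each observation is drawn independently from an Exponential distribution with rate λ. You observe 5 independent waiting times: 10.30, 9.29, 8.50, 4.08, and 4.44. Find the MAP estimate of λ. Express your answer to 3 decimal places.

The Exponential(rate=λ) likelihood is ∝ λ^n e^(−λΣtᵢ). Here n = 5 and Σtᵢ = 10.30 + 9.29 + 8.50 + 4.08 + 4.44 = 36.61.
Posterior ∝ λ^6e^(−10λ) · λ^5e^(−36.61λ) = λ^11e^(−46.61λ), i.e. Gamma(12, 46.61).
Mode = (a−1)/b = 11/46.61 ≈ 0.236.

λ̂_MAP = 0.236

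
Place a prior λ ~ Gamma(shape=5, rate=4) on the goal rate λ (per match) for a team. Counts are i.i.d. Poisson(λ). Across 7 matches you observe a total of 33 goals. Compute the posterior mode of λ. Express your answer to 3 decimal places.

Σxᵢ = 33, n = 7.
Posterior ∝ λ^4e^(−4λ) · λ^33e^(−7λ) = λ^37e^(−11λ), i.e. Gamma(shape=38, rate=11).
The mode of a Gamma(a, b) with a ≥ 1 (shape–rate) is (a−1)/b = 37/11 ≈ 3.364.

λ̂_MAP = 3.364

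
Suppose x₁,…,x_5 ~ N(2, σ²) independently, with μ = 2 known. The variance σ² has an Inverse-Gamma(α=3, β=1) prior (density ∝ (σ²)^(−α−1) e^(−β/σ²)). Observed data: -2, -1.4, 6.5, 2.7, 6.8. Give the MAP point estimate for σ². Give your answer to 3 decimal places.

Sum of squared deviations about the known mean: SS = (-2−2)² + (-1.4−2)² + (6.5−2)² + (2.7−2)² + (6.8−2)² = 71.34.
The Normal likelihood contributes (σ²)^(−n/2) exp(−SS/(2σ²)), so the posterior is Inverse-Gamma(α + n/2, β + SS/2) = Inverse-Gamma(5.5, 36.67).
The mode of Inverse-Gamma(a, b) is b/(a+1) = 36.67/6.5 ≈ 5.642.

σ̂²_MAP = 5.642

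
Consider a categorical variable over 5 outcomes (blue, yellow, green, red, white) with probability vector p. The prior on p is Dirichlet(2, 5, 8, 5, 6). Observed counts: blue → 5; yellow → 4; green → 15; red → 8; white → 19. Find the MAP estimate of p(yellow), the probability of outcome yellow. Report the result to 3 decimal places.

The posterior is Dirichlet(αᵢ + nᵢ) = Dirichlet(7, 9, 23, 13, 25).
For a Dirichlet(a₁,…,a_K) with all aᵢ > 1, the mode has j-th component (aⱼ − 1)/(Σaᵢ − K).
Here Σaᵢ = 77 and K = 5, so p(yellow) = (9 − 1)/(77 − 5) = 8/72 ≈ 0.111.

MAP estimate of p(yellow) = 0.111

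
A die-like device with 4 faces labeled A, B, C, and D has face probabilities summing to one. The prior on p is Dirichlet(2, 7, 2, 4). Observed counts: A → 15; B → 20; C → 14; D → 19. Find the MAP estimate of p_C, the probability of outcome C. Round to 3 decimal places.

The posterior is Dirichlet(αᵢ + nᵢ) = Dirichlet(17, 27, 16, 23).
For a Dirichlet(a₁,…,a_K) with all aᵢ > 1, the mode has j-th component (aⱼ − 1)/(Σaᵢ − K).
Here Σaᵢ = 83 and K = 4, so p_C = (16 − 1)/(83 − 4) = 15/79 ≈ 0.190.

MAP estimate of p_C = 0.190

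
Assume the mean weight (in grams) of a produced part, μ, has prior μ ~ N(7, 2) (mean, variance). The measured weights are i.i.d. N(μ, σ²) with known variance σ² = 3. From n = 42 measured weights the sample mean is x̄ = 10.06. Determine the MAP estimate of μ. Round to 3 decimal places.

n = 42, x̄ = 10.06.
For a Normal prior and Normal likelihood with known variance, the posterior is Normal; its mode equals its mean, the precision-weighted average.
Prior precision 1/σ₀² = 1/2 = 0.5; data precision n/σ² = 42/3 = 14.
μ̂ = (0.5·7 + 14·10.06) / (0.5 + 14) = 144.34/14.5 = 7217/725 ≈ 9.954.

μ̂_MAP = 9.954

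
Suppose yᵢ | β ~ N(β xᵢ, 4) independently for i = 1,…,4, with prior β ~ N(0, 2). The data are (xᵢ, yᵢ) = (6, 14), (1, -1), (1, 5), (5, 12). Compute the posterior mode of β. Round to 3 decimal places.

log p(β | y) = −Σ(yᵢ − βxᵢ)²/(2·4) − β²/(2·2) + const.
Setting the derivative to zero: Σxᵢ(yᵢ − βxᵢ)/4 − β/2 = 0, so β = Σxᵢyᵢ / (Σxᵢ² + σ²/τ²).
Σxᵢyᵢ = 6·14 + 1·(-1) + 1·5 + 5·12 = 148; Σxᵢ² = 63; σ²/τ² = 2.
β̂_MAP = 148 / (63 + 2) = 148/65 ≈ 2.277.

β̂_MAP = 2.277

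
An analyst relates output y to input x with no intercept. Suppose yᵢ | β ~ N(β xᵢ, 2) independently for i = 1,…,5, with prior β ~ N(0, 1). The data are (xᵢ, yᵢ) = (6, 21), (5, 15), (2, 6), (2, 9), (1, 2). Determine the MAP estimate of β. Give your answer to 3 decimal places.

log p(β | y) = −Σ(yᵢ − βxᵢ)²/(2·2) − β²/(2·1) + const.
Setting the derivative to zero: Σxᵢ(yᵢ − βxᵢ)/2 − β/1 = 0, so β = Σxᵢyᵢ / (Σxᵢ² + σ²/τ²).
Σxᵢyᵢ = 6·21 + 5·15 + 2·6 + 2·9 + 1·2 = 233; Σxᵢ² = 70; σ²/τ² = 2.
β̂_MAP = 233 / (70 + 2) = 233/72 ≈ 3.236.

β̂_MAP = 3.236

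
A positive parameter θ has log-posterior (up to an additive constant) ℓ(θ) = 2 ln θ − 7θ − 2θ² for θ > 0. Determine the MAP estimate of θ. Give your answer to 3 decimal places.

ℓ'(θ) = 2/θ − 7 − 4θ. Setting this to zero and multiplying by θ: 4θ² + 7θ − 2 = 0.
θ = (−7 + √(7² + 4·4·2)) / (2·4) = (−7 + √81) / 8 = (−7 + 9)/8 = 1/4.
ℓ''(θ) = −2/θ² − 4 < 0, confirming a maximum.

θ̂_MAP = 0.250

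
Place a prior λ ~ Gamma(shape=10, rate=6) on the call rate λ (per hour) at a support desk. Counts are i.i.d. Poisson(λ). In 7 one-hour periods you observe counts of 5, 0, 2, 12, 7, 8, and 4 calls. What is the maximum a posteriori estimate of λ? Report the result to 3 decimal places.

λ̂_MAP = 3.615

Σxᵢ = 5+0+2+12+7+8+4 = 38, with n = 7.
Posterior ∝ λ^9e^(−6λ) · λ^38e^(−7λ) = λ^47e^(−13λ), i.e. Gamma(shape=48, rate=13).
The mode of a Gamma(a, b) with a ≥ 1 (shape–rate) is (a−1)/b = 47/13 ≈ 3.615.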